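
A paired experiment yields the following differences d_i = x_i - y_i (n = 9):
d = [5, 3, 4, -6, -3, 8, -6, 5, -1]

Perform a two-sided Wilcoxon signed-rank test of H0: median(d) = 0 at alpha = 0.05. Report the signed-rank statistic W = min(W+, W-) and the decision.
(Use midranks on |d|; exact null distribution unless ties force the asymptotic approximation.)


Step 1: Drop any zero differences (none here) and take |d_i|.
|d| = [5, 3, 4, 6, 3, 8, 6, 5, 1]
Step 2: Midrank |d_i| (ties get averaged ranks).
ranks: |5|->5.5, |3|->2.5, |4|->4, |6|->7.5, |3|->2.5, |8|->9, |6|->7.5, |5|->5.5, |1|->1
Step 3: Attach original signs; sum ranks with positive sign and with negative sign.
W+ = 5.5 + 2.5 + 4 + 9 + 5.5 = 26.5
W- = 7.5 + 2.5 + 7.5 + 1 = 18.5
(Check: W+ + W- = 45 should equal n(n+1)/2 = 45.)
Step 4: Test statistic W = min(W+, W-) = 18.5.
Step 5: Ties in |d|, so use the tie-corrected normal approximation.
        E[W] = n(n+1)/4 = 9*10/4 = 22.5.
        Tie groups: |d|=3 (t=2), |d|=5 (t=2), |d|=6 (t=2); sum(t^3 - t) = 18.
        Var[W] = n(n+1)(2n+1)/24 - sum(t^3-t)/48 = 1710/24 - 18/48 = 70.875.
        z = (W - E[W]) / sqrt(Var[W]) = (18.5 - 22.5) / 8.4187 = -0.4751.
        Two-sided p = 2*Phi(z) = 0.634694.
Step 6: alpha = 0.05. fail to reject H0.

W+ = 26.5, W- = 18.5, W = min = 18.5, p = 0.634694, fail to reject H0.


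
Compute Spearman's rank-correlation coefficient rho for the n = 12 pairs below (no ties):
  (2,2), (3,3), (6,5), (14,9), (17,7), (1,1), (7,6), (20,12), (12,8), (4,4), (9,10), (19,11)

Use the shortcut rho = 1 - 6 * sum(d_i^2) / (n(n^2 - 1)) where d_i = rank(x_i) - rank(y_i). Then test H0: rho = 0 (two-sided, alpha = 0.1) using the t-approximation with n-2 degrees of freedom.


Step 1: Rank x and y separately (midranks; no ties here).
rank(x): 2->2, 3->3, 6->5, 14->9, 17->10, 1->1, 7->6, 20->12, 12->8, 4->4, 9->7, 19->11
rank(y): 2->2, 3->3, 5->5, 9->9, 7->7, 1->1, 6->6, 12->12, 8->8, 4->4, 10->10, 11->11
Step 2: d_i = R_x(i) - R_y(i); compute d_i^2.
  (2-2)^2=0, (3-3)^2=0, (5-5)^2=0, (9-9)^2=0, (10-7)^2=9, (1-1)^2=0, (6-6)^2=0, (12-12)^2=0, (8-8)^2=0, (4-4)^2=0, (7-10)^2=9, (11-11)^2=0
sum(d^2) = 18.
Step 3: rho = 1 - 6*18 / (12*(12^2 - 1)) = 1 - 108/1716 = 0.937063.
Step 4: Under H0, t = rho * sqrt((n-2)/(1-rho^2)) = 8.4868 ~ t(10).
Step 5: Two-sided p-value from the t-distribution with 10 df = 0.000007.
Step 6: alpha = 0.1. reject H0.

rho = 0.9371, p = 0.000007, reject H0 at alpha = 0.1.


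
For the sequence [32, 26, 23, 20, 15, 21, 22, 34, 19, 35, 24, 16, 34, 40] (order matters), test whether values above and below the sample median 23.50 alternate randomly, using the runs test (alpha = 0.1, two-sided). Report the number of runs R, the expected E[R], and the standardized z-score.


Step 1: Compute median = 23.50; label A = above, B = below.
Labels in order: AABBBBBABAABAA  (n_A = 7, n_B = 7)
Step 2: Count runs R = 7.
Step 3: Under H0 (random ordering), E[R] = 2*n_A*n_B/(n_A+n_B) + 1 = 2*7*7/14 + 1 = 8.0000.
        Var[R] = 2*n_A*n_B*(2*n_A*n_B - n_A - n_B) / ((n_A+n_B)^2 * (n_A+n_B-1)) = 8232/2548 = 3.2308.
        SD[R] = 1.7974.
Step 4: Continuity-corrected z = (R + 0.5 - E[R]) / SD[R] = (7 + 0.5 - 8.0000) / 1.7974 = -0.2782.
Step 5: Two-sided p-value via normal approximation = 2*(1 - Phi(|z|)) = 0.780879.
Step 6: alpha = 0.1. fail to reject H0.

R = 7, z = -0.2782, p = 0.780879, fail to reject H0.


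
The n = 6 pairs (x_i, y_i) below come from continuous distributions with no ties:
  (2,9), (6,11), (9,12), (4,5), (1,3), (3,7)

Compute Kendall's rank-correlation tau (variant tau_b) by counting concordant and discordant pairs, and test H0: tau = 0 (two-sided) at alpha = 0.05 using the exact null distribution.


Step 1: Enumerate the 15 unordered pairs (i,j) with i<j and classify each by sign(x_j-x_i) * sign(y_j-y_i).
  (1,2):dx=+4,dy=+2->C; (1,3):dx=+7,dy=+3->C; (1,4):dx=+2,dy=-4->D; (1,5):dx=-1,dy=-6->C
  (1,6):dx=+1,dy=-2->D; (2,3):dx=+3,dy=+1->C; (2,4):dx=-2,dy=-6->C; (2,5):dx=-5,dy=-8->C
  (2,6):dx=-3,dy=-4->C; (3,4):dx=-5,dy=-7->C; (3,5):dx=-8,dy=-9->C; (3,6):dx=-6,dy=-5->C
  (4,5):dx=-3,dy=-2->C; (4,6):dx=-1,dy=+2->D; (5,6):dx=+2,dy=+4->C
Step 2: C = 12, D = 3, total pairs = 15.
Step 3: tau = (C - D)/(n(n-1)/2) = (12 - 3)/15 = 0.600000.
Step 4: Exact two-sided p-value (enumerate n! = 720 permutations of y under H0): p = 0.136111.
Step 5: alpha = 0.05. fail to reject H0.

tau_b = 0.6000 (C=12, D=3), p = 0.136111, fail to reject H0.


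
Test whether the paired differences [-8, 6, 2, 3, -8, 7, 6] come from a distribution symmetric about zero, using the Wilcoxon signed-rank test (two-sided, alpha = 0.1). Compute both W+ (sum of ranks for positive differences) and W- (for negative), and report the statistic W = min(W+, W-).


Step 1: Drop any zero differences (none here) and take |d_i|.
|d| = [8, 6, 2, 3, 8, 7, 6]
Step 2: Midrank |d_i| (ties get averaged ranks).
ranks: |8|->6.5, |6|->3.5, |2|->1, |3|->2, |8|->6.5, |7|->5, |6|->3.5
Step 3: Attach original signs; sum ranks with positive sign and with negative sign.
W+ = 3.5 + 1 + 2 + 5 + 3.5 = 15
W- = 6.5 + 6.5 = 13
(Check: W+ + W- = 28 should equal n(n+1)/2 = 28.)
Step 4: Test statistic W = min(W+, W-) = 13.
Step 5: Ties in |d|, so use the tie-corrected normal approximation.
        E[W] = n(n+1)/4 = 7*8/4 = 14.
        Tie groups: |d|=6 (t=2), |d|=8 (t=2); sum(t^3 - t) = 12.
        Var[W] = n(n+1)(2n+1)/24 - sum(t^3-t)/48 = 840/24 - 12/48 = 34.75.
        z = (W - E[W]) / sqrt(Var[W]) = (13 - 14) / 5.8949 = -0.1696.
        Two-sided p = 2*Phi(z) = 0.865295.
Step 6: alpha = 0.1. fail to reject H0.

W+ = 15, W- = 13, W = min = 13, p = 0.865295, fail to reject H0.


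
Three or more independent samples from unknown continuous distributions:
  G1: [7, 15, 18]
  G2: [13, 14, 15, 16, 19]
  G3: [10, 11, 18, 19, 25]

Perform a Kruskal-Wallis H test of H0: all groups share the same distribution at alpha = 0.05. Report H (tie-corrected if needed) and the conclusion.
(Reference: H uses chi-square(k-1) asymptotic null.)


Step 1: Combine all N = 13 observations and assign midranks.
sorted (value, group, rank): (7,G1,1), (10,G3,2), (11,G3,3), (13,G2,4), (14,G2,5), (15,G1,6.5), (15,G2,6.5), (16,G2,8), (18,G1,9.5), (18,G3,9.5), (19,G2,11.5), (19,G3,11.5), (25,G3,13)
Step 2: Sum ranks within each group.
R_1 = 17 (n_1 = 3)
R_2 = 35 (n_2 = 5)
R_3 = 39 (n_3 = 5)
Step 3: H = 12/(N(N+1)) * sum(R_i^2/n_i) - 3(N+1)
     = 12/(13*14) * (17^2/3 + 35^2/5 + 39^2/5) - 3*14
     = 0.065934 * 645.533 - 42
     = 0.562637.
Step 4: Ties present; correction factor C = 1 - 18/(13^3 - 13) = 0.991758. Corrected H = 0.562637 / 0.991758 = 0.567313.
Step 5: Under H0, H ~ chi^2(2); p-value = 0.753025.
Step 6: alpha = 0.05. fail to reject H0.

H = 0.5673, df = 2, p = 0.753025, fail to reject H0.


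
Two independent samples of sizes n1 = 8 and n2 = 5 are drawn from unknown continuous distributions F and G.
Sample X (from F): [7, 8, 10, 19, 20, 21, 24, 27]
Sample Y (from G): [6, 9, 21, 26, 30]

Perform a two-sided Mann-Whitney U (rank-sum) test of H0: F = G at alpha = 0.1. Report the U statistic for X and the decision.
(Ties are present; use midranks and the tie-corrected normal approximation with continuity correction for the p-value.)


Step 1: Combine and sort all 13 observations; assign midranks.
sorted (value, group): (6,Y), (7,X), (8,X), (9,Y), (10,X), (19,X), (20,X), (21,X), (21,Y), (24,X), (26,Y), (27,X), (30,Y)
ranks: 6->1, 7->2, 8->3, 9->4, 10->5, 19->6, 20->7, 21->8.5, 21->8.5, 24->10, 26->11, 27->12, 30->13
Step 2: Rank sum for X: R1 = 2 + 3 + 5 + 6 + 7 + 8.5 + 10 + 12 = 53.5.
Step 3: U_X = R1 - n1(n1+1)/2 = 53.5 - 8*9/2 = 53.5 - 36 = 17.5.
       U_Y = n1*n2 - U_X = 40 - 17.5 = 22.5.
Step 4: Ties are present, so use the tie-corrected normal approximation (with continuity correction) for the p-value.
Step 5: p-value = 0.769390; compare to alpha = 0.1. fail to reject H0.

U_X = 17.5, p = 0.769390, fail to reject H0 at alpha = 0.1.


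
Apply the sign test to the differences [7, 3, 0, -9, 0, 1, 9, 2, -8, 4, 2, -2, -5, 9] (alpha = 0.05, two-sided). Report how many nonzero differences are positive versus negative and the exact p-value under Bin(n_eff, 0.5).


Step 1: Discard zero differences. Original n = 14; n_eff = number of nonzero differences = 12.
Nonzero differences (with sign): +7, +3, -9, +1, +9, +2, -8, +4, +2, -2, -5, +9
Step 2: Count signs: positive = 8, negative = 4.
Step 3: Under H0: P(positive) = 0.5, so the number of positives S ~ Bin(12, 0.5).
Step 4: Two-sided exact p-value = sum of Bin(12,0.5) probabilities at or below the observed probability = 0.387695.
Step 5: alpha = 0.05. fail to reject H0.

n_eff = 12, pos = 8, neg = 4, p = 0.387695, fail to reject H0.


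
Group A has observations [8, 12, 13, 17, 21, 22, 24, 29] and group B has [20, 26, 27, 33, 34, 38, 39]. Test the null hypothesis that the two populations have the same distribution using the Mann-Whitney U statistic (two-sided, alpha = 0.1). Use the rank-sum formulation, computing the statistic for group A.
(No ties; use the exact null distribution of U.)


Step 1: Combine and sort all 15 observations; assign midranks.
sorted (value, group): (8,X), (12,X), (13,X), (17,X), (20,Y), (21,X), (22,X), (24,X), (26,Y), (27,Y), (29,X), (33,Y), (34,Y), (38,Y), (39,Y)
ranks: 8->1, 12->2, 13->3, 17->4, 20->5, 21->6, 22->7, 24->8, 26->9, 27->10, 29->11, 33->12, 34->13, 38->14, 39->15
Step 2: Rank sum for X: R1 = 1 + 2 + 3 + 4 + 6 + 7 + 8 + 11 = 42.
Step 3: U_X = R1 - n1(n1+1)/2 = 42 - 8*9/2 = 42 - 36 = 6.
       U_Y = n1*n2 - U_X = 56 - 6 = 50.
Step 4: No ties, so the exact null distribution of U (based on enumerating the C(15,8) = 6435 equally likely rank assignments) gives the two-sided p-value.
Step 5: p-value = 0.009324; compare to alpha = 0.1. reject H0.

U_X = 6, p = 0.009324, reject H0 at alpha = 0.1.


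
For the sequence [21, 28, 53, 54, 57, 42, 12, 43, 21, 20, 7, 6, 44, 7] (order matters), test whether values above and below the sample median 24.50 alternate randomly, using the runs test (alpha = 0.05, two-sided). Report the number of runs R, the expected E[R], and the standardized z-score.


Step 1: Compute median = 24.50; label A = above, B = below.
Labels in order: BAAAAABABBBBAB  (n_A = 7, n_B = 7)
Step 2: Count runs R = 7.
Step 3: Under H0 (random ordering), E[R] = 2*n_A*n_B/(n_A+n_B) + 1 = 2*7*7/14 + 1 = 8.0000.
        Var[R] = 2*n_A*n_B*(2*n_A*n_B - n_A - n_B) / ((n_A+n_B)^2 * (n_A+n_B-1)) = 8232/2548 = 3.2308.
        SD[R] = 1.7974.
Step 4: Continuity-corrected z = (R + 0.5 - E[R]) / SD[R] = (7 + 0.5 - 8.0000) / 1.7974 = -0.2782.
Step 5: Two-sided p-value via normal approximation = 2*(1 - Phi(|z|)) = 0.780879.
Step 6: alpha = 0.05. fail to reject H0.

R = 7, z = -0.2782, p = 0.780879, fail to reject H0.


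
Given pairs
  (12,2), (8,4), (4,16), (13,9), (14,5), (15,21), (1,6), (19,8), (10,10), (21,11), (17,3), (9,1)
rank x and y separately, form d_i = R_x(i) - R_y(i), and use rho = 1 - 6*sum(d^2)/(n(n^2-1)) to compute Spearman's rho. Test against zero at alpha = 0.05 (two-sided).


Step 1: Rank x and y separately (midranks; no ties here).
rank(x): 12->6, 8->3, 4->2, 13->7, 14->8, 15->9, 1->1, 19->11, 10->5, 21->12, 17->10, 9->4
rank(y): 2->2, 4->4, 16->11, 9->8, 5->5, 21->12, 6->6, 8->7, 10->9, 11->10, 3->3, 1->1
Step 2: d_i = R_x(i) - R_y(i); compute d_i^2.
  (6-2)^2=16, (3-4)^2=1, (2-11)^2=81, (7-8)^2=1, (8-5)^2=9, (9-12)^2=9, (1-6)^2=25, (11-7)^2=16, (5-9)^2=16, (12-10)^2=4, (10-3)^2=49, (4-1)^2=9
sum(d^2) = 236.
Step 3: rho = 1 - 6*236 / (12*(12^2 - 1)) = 1 - 1416/1716 = 0.174825.
Step 4: Under H0, t = rho * sqrt((n-2)/(1-rho^2)) = 0.5615 ~ t(10).
Step 5: Two-sided p-value from the t-distribution with 10 df = 0.586824.
Step 6: alpha = 0.05. fail to reject H0.

rho = 0.1748, p = 0.586824, fail to reject H0 at alpha = 0.05.


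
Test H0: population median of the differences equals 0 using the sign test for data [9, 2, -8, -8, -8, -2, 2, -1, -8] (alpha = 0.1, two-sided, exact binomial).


Step 1: Discard zero differences. Original n = 9; n_eff = number of nonzero differences = 9.
Nonzero differences (with sign): +9, +2, -8, -8, -8, -2, +2, -1, -8
Step 2: Count signs: positive = 3, negative = 6.
Step 3: Under H0: P(positive) = 0.5, so the number of positives S ~ Bin(9, 0.5).
Step 4: Two-sided exact p-value = sum of Bin(9,0.5) probabilities at or below the observed probability = 0.507812.
Step 5: alpha = 0.1. fail to reject H0.

n_eff = 9, pos = 3, neg = 6, p = 0.507812, fail to reject H0.


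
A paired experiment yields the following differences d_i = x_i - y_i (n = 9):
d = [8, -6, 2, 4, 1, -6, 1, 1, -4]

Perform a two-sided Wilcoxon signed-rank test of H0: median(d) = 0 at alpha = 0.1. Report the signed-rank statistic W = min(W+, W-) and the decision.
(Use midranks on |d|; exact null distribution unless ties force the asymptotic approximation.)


Step 1: Drop any zero differences (none here) and take |d_i|.
|d| = [8, 6, 2, 4, 1, 6, 1, 1, 4]
Step 2: Midrank |d_i| (ties get averaged ranks).
ranks: |8|->9, |6|->7.5, |2|->4, |4|->5.5, |1|->2, |6|->7.5, |1|->2, |1|->2, |4|->5.5
Step 3: Attach original signs; sum ranks with positive sign and with negative sign.
W+ = 9 + 4 + 5.5 + 2 + 2 + 2 = 24.5
W- = 7.5 + 7.5 + 5.5 = 20.5
(Check: W+ + W- = 45 should equal n(n+1)/2 = 45.)
Step 4: Test statistic W = min(W+, W-) = 20.5.
Step 5: Ties in |d|, so use the tie-corrected normal approximation.
        E[W] = n(n+1)/4 = 9*10/4 = 22.5.
        Tie groups: |d|=1 (t=3), |d|=4 (t=2), |d|=6 (t=2); sum(t^3 - t) = 36.
        Var[W] = n(n+1)(2n+1)/24 - sum(t^3-t)/48 = 1710/24 - 36/48 = 70.5.
        z = (W - E[W]) / sqrt(Var[W]) = (20.5 - 22.5) / 8.3964 = -0.2382.
        Two-sided p = 2*Phi(z) = 0.811729.
Step 6: alpha = 0.1. fail to reject H0.

W+ = 24.5, W- = 20.5, W = min = 20.5, p = 0.811729, fail to reject H0.


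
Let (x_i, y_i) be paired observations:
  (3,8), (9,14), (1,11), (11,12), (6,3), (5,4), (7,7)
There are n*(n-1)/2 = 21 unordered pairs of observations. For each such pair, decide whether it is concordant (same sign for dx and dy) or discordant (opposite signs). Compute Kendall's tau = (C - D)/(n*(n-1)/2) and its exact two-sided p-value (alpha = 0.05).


Step 1: Enumerate the 21 unordered pairs (i,j) with i<j and classify each by sign(x_j-x_i) * sign(y_j-y_i).
  (1,2):dx=+6,dy=+6->C; (1,3):dx=-2,dy=+3->D; (1,4):dx=+8,dy=+4->C; (1,5):dx=+3,dy=-5->D
  (1,6):dx=+2,dy=-4->D; (1,7):dx=+4,dy=-1->D; (2,3):dx=-8,dy=-3->C; (2,4):dx=+2,dy=-2->D
  (2,5):dx=-3,dy=-11->C; (2,6):dx=-4,dy=-10->C; (2,7):dx=-2,dy=-7->C; (3,4):dx=+10,dy=+1->C
  (3,5):dx=+5,dy=-8->D; (3,6):dx=+4,dy=-7->D; (3,7):dx=+6,dy=-4->D; (4,5):dx=-5,dy=-9->C
  (4,6):dx=-6,dy=-8->C; (4,7):dx=-4,dy=-5->C; (5,6):dx=-1,dy=+1->D; (5,7):dx=+1,dy=+4->C
  (6,7):dx=+2,dy=+3->C
Step 2: C = 12, D = 9, total pairs = 21.
Step 3: tau = (C - D)/(n(n-1)/2) = (12 - 9)/21 = 0.142857.
Step 4: Exact two-sided p-value (enumerate n! = 5040 permutations of y under H0): p = 0.772619.
Step 5: alpha = 0.05. fail to reject H0.

tau_b = 0.1429 (C=12, D=9), p = 0.772619, fail to reject H0.


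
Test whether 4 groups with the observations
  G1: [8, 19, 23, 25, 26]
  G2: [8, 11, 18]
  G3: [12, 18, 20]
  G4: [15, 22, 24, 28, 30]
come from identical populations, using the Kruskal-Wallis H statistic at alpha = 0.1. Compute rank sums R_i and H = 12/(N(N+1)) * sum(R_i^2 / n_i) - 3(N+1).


Step 1: Combine all N = 16 observations and assign midranks.
sorted (value, group, rank): (8,G1,1.5), (8,G2,1.5), (11,G2,3), (12,G3,4), (15,G4,5), (18,G2,6.5), (18,G3,6.5), (19,G1,8), (20,G3,9), (22,G4,10), (23,G1,11), (24,G4,12), (25,G1,13), (26,G1,14), (28,G4,15), (30,G4,16)
Step 2: Sum ranks within each group.
R_1 = 47.5 (n_1 = 5)
R_2 = 11 (n_2 = 3)
R_3 = 19.5 (n_3 = 3)
R_4 = 58 (n_4 = 5)
Step 3: H = 12/(N(N+1)) * sum(R_i^2/n_i) - 3(N+1)
     = 12/(16*17) * (47.5^2/5 + 11^2/3 + 19.5^2/3 + 58^2/5) - 3*17
     = 0.044118 * 1291.13 - 51
     = 5.961765.
Step 4: Ties present; correction factor C = 1 - 12/(16^3 - 16) = 0.997059. Corrected H = 5.961765 / 0.997059 = 5.979351.
Step 5: Under H0, H ~ chi^2(3); p-value = 0.112619.
Step 6: alpha = 0.1. fail to reject H0.

H = 5.9794, df = 3, p = 0.112619, fail to reject H0.


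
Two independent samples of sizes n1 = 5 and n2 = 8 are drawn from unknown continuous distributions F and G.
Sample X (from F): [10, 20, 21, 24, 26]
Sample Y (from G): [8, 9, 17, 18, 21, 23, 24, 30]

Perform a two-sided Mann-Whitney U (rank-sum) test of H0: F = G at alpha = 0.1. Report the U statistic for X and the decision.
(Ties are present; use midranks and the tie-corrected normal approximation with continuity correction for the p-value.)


Step 1: Combine and sort all 13 observations; assign midranks.
sorted (value, group): (8,Y), (9,Y), (10,X), (17,Y), (18,Y), (20,X), (21,X), (21,Y), (23,Y), (24,X), (24,Y), (26,X), (30,Y)
ranks: 8->1, 9->2, 10->3, 17->4, 18->5, 20->6, 21->7.5, 21->7.5, 23->9, 24->10.5, 24->10.5, 26->12, 30->13
Step 2: Rank sum for X: R1 = 3 + 6 + 7.5 + 10.5 + 12 = 39.
Step 3: U_X = R1 - n1(n1+1)/2 = 39 - 5*6/2 = 39 - 15 = 24.
       U_Y = n1*n2 - U_X = 40 - 24 = 16.
Step 4: Ties are present, so use the tie-corrected normal approximation (with continuity correction) for the p-value.
Step 5: p-value = 0.607419; compare to alpha = 0.1. fail to reject H0.

U_X = 24, p = 0.607419, fail to reject H0 at alpha = 0.1.


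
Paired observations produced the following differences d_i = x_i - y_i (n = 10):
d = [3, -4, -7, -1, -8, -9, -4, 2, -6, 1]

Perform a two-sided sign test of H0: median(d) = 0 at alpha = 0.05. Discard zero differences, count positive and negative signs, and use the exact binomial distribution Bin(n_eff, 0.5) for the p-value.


Step 1: Discard zero differences. Original n = 10; n_eff = number of nonzero differences = 10.
Nonzero differences (with sign): +3, -4, -7, -1, -8, -9, -4, +2, -6, +1
Step 2: Count signs: positive = 3, negative = 7.
Step 3: Under H0: P(positive) = 0.5, so the number of positives S ~ Bin(10, 0.5).
Step 4: Two-sided exact p-value = sum of Bin(10,0.5) probabilities at or below the observed probability = 0.343750.
Step 5: alpha = 0.05. fail to reject H0.

n_eff = 10, pos = 3, neg = 7, p = 0.343750, fail to reject H0.


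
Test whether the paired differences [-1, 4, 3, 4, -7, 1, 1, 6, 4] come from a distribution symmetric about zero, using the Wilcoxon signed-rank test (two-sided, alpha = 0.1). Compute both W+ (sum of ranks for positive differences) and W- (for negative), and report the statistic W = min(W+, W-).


Step 1: Drop any zero differences (none here) and take |d_i|.
|d| = [1, 4, 3, 4, 7, 1, 1, 6, 4]
Step 2: Midrank |d_i| (ties get averaged ranks).
ranks: |1|->2, |4|->6, |3|->4, |4|->6, |7|->9, |1|->2, |1|->2, |6|->8, |4|->6
Step 3: Attach original signs; sum ranks with positive sign and with negative sign.
W+ = 6 + 4 + 6 + 2 + 2 + 8 + 6 = 34
W- = 2 + 9 = 11
(Check: W+ + W- = 45 should equal n(n+1)/2 = 45.)
Step 4: Test statistic W = min(W+, W-) = 11.
Step 5: Ties in |d|, so use the tie-corrected normal approximation.
        E[W] = n(n+1)/4 = 9*10/4 = 22.5.
        Tie groups: |d|=1 (t=3), |d|=4 (t=3); sum(t^3 - t) = 48.
        Var[W] = n(n+1)(2n+1)/24 - sum(t^3-t)/48 = 1710/24 - 48/48 = 70.25.
        z = (W - E[W]) / sqrt(Var[W]) = (11 - 22.5) / 8.3815 = -1.3721.
        Two-sided p = 2*Phi(z) = 0.170043.
Step 6: alpha = 0.1. fail to reject H0.

W+ = 34, W- = 11, W = min = 11, p = 0.170043, fail to reject H0.


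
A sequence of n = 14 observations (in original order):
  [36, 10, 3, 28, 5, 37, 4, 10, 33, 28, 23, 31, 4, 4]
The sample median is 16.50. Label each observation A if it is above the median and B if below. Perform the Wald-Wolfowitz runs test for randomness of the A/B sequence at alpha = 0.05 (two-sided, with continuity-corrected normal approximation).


Step 1: Compute median = 16.50; label A = above, B = below.
Labels in order: ABBABABBAAAABB  (n_A = 7, n_B = 7)
Step 2: Count runs R = 8.
Step 3: Under H0 (random ordering), E[R] = 2*n_A*n_B/(n_A+n_B) + 1 = 2*7*7/14 + 1 = 8.0000.
        Var[R] = 2*n_A*n_B*(2*n_A*n_B - n_A - n_B) / ((n_A+n_B)^2 * (n_A+n_B-1)) = 8232/2548 = 3.2308.
        SD[R] = 1.7974.
Step 4: R = E[R], so z = 0 with no continuity correction.
Step 5: Two-sided p-value via normal approximation = 2*(1 - Phi(|z|)) = 1.000000.
Step 6: alpha = 0.05. fail to reject H0.

R = 8, z = 0.0000, p = 1.000000, fail to reject H0.


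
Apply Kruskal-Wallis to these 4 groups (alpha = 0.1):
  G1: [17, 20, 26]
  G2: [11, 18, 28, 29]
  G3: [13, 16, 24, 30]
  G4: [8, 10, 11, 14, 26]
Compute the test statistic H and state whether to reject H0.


Step 1: Combine all N = 16 observations and assign midranks.
sorted (value, group, rank): (8,G4,1), (10,G4,2), (11,G2,3.5), (11,G4,3.5), (13,G3,5), (14,G4,6), (16,G3,7), (17,G1,8), (18,G2,9), (20,G1,10), (24,G3,11), (26,G1,12.5), (26,G4,12.5), (28,G2,14), (29,G2,15), (30,G3,16)
Step 2: Sum ranks within each group.
R_1 = 30.5 (n_1 = 3)
R_2 = 41.5 (n_2 = 4)
R_3 = 39 (n_3 = 4)
R_4 = 25 (n_4 = 5)
Step 3: H = 12/(N(N+1)) * sum(R_i^2/n_i) - 3(N+1)
     = 12/(16*17) * (30.5^2/3 + 41.5^2/4 + 39^2/4 + 25^2/5) - 3*17
     = 0.044118 * 1245.9 - 51
     = 3.965993.
Step 4: Ties present; correction factor C = 1 - 12/(16^3 - 16) = 0.997059. Corrected H = 3.965993 / 0.997059 = 3.977692.
Step 5: Under H0, H ~ chi^2(3); p-value = 0.263883.
Step 6: alpha = 0.1. fail to reject H0.

H = 3.9777, df = 3, p = 0.263883, fail to reject H0.


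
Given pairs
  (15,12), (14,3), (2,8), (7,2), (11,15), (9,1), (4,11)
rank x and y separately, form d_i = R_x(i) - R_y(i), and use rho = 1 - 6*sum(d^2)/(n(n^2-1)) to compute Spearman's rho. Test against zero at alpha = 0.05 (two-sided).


Step 1: Rank x and y separately (midranks; no ties here).
rank(x): 15->7, 14->6, 2->1, 7->3, 11->5, 9->4, 4->2
rank(y): 12->6, 3->3, 8->4, 2->2, 15->7, 1->1, 11->5
Step 2: d_i = R_x(i) - R_y(i); compute d_i^2.
  (7-6)^2=1, (6-3)^2=9, (1-4)^2=9, (3-2)^2=1, (5-7)^2=4, (4-1)^2=9, (2-5)^2=9
sum(d^2) = 42.
Step 3: rho = 1 - 6*42 / (7*(7^2 - 1)) = 1 - 252/336 = 0.250000.
Step 4: Under H0, t = rho * sqrt((n-2)/(1-rho^2)) = 0.5774 ~ t(5).
Step 5: Two-sided p-value from the t-distribution with 5 df = 0.588724.
Step 6: alpha = 0.05. fail to reject H0.

rho = 0.2500, p = 0.588724, fail to reject H0 at alpha = 0.05.


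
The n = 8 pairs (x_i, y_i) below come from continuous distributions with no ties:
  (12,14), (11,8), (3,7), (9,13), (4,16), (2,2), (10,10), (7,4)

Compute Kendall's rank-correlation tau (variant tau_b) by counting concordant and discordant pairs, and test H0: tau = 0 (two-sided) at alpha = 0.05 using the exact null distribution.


Step 1: Enumerate the 28 unordered pairs (i,j) with i<j and classify each by sign(x_j-x_i) * sign(y_j-y_i).
  (1,2):dx=-1,dy=-6->C; (1,3):dx=-9,dy=-7->C; (1,4):dx=-3,dy=-1->C; (1,5):dx=-8,dy=+2->D
  (1,6):dx=-10,dy=-12->C; (1,7):dx=-2,dy=-4->C; (1,8):dx=-5,dy=-10->C; (2,3):dx=-8,dy=-1->C
  (2,4):dx=-2,dy=+5->D; (2,5):dx=-7,dy=+8->D; (2,6):dx=-9,dy=-6->C; (2,7):dx=-1,dy=+2->D
  (2,8):dx=-4,dy=-4->C; (3,4):dx=+6,dy=+6->C; (3,5):dx=+1,dy=+9->C; (3,6):dx=-1,dy=-5->C
  (3,7):dx=+7,dy=+3->C; (3,8):dx=+4,dy=-3->D; (4,5):dx=-5,dy=+3->D; (4,6):dx=-7,dy=-11->C
  (4,7):dx=+1,dy=-3->D; (4,8):dx=-2,dy=-9->C; (5,6):dx=-2,dy=-14->C; (5,7):dx=+6,dy=-6->D
  (5,8):dx=+3,dy=-12->D; (6,7):dx=+8,dy=+8->C; (6,8):dx=+5,dy=+2->C; (7,8):dx=-3,dy=-6->C
Step 2: C = 19, D = 9, total pairs = 28.
Step 3: tau = (C - D)/(n(n-1)/2) = (19 - 9)/28 = 0.357143.
Step 4: Exact two-sided p-value (enumerate n! = 40320 permutations of y under H0): p = 0.275099.
Step 5: alpha = 0.05. fail to reject H0.

tau_b = 0.3571 (C=19, D=9), p = 0.275099, fail to reject H0.


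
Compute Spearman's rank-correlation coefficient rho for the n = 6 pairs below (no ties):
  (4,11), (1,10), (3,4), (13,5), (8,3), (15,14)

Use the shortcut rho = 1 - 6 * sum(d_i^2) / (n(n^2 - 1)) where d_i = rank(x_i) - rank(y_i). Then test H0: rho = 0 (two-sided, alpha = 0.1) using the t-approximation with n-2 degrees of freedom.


Step 1: Rank x and y separately (midranks; no ties here).
rank(x): 4->3, 1->1, 3->2, 13->5, 8->4, 15->6
rank(y): 11->5, 10->4, 4->2, 5->3, 3->1, 14->6
Step 2: d_i = R_x(i) - R_y(i); compute d_i^2.
  (3-5)^2=4, (1-4)^2=9, (2-2)^2=0, (5-3)^2=4, (4-1)^2=9, (6-6)^2=0
sum(d^2) = 26.
Step 3: rho = 1 - 6*26 / (6*(6^2 - 1)) = 1 - 156/210 = 0.257143.
Step 4: Under H0, t = rho * sqrt((n-2)/(1-rho^2)) = 0.5322 ~ t(4).
Step 5: Two-sided p-value from the t-distribution with 4 df = 0.622787.
Step 6: alpha = 0.1. fail to reject H0.

rho = 0.2571, p = 0.622787, fail to reject H0 at alpha = 0.1.


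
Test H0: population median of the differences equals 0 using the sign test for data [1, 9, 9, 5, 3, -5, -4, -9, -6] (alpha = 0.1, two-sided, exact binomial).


Step 1: Discard zero differences. Original n = 9; n_eff = number of nonzero differences = 9.
Nonzero differences (with sign): +1, +9, +9, +5, +3, -5, -4, -9, -6
Step 2: Count signs: positive = 5, negative = 4.
Step 3: Under H0: P(positive) = 0.5, so the number of positives S ~ Bin(9, 0.5).
Step 4: Two-sided exact p-value = sum of Bin(9,0.5) probabilities at or below the observed probability = 1.000000.
Step 5: alpha = 0.1. fail to reject H0.

n_eff = 9, pos = 5, neg = 4, p = 1.000000, fail to reject H0.


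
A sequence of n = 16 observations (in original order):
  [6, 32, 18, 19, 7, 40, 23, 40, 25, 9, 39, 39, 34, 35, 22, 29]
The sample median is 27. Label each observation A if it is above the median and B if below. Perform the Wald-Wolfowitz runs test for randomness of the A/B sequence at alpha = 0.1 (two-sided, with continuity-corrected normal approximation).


Step 1: Compute median = 27; label A = above, B = below.
Labels in order: BABBBABABBAAAABA  (n_A = 8, n_B = 8)
Step 2: Count runs R = 10.
Step 3: Under H0 (random ordering), E[R] = 2*n_A*n_B/(n_A+n_B) + 1 = 2*8*8/16 + 1 = 9.0000.
        Var[R] = 2*n_A*n_B*(2*n_A*n_B - n_A - n_B) / ((n_A+n_B)^2 * (n_A+n_B-1)) = 14336/3840 = 3.7333.
        SD[R] = 1.9322.
Step 4: Continuity-corrected z = (R - 0.5 - E[R]) / SD[R] = (10 - 0.5 - 9.0000) / 1.9322 = 0.2588.
Step 5: Two-sided p-value via normal approximation = 2*(1 - Phi(|z|)) = 0.795809.
Step 6: alpha = 0.1. fail to reject H0.

R = 10, z = 0.2588, p = 0.795809, fail to reject H0.


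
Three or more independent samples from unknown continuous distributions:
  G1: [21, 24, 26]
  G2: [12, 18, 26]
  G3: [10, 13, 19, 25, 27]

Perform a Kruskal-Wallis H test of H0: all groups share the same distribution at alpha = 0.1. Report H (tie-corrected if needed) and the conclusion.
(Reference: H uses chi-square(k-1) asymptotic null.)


Step 1: Combine all N = 11 observations and assign midranks.
sorted (value, group, rank): (10,G3,1), (12,G2,2), (13,G3,3), (18,G2,4), (19,G3,5), (21,G1,6), (24,G1,7), (25,G3,8), (26,G1,9.5), (26,G2,9.5), (27,G3,11)
Step 2: Sum ranks within each group.
R_1 = 22.5 (n_1 = 3)
R_2 = 15.5 (n_2 = 3)
R_3 = 28 (n_3 = 5)
Step 3: H = 12/(N(N+1)) * sum(R_i^2/n_i) - 3(N+1)
     = 12/(11*12) * (22.5^2/3 + 15.5^2/3 + 28^2/5) - 3*12
     = 0.090909 * 405.633 - 36
     = 0.875758.
Step 4: Ties present; correction factor C = 1 - 6/(11^3 - 11) = 0.995455. Corrected H = 0.875758 / 0.995455 = 0.879756.
Step 5: Under H0, H ~ chi^2(2); p-value = 0.644115.
Step 6: alpha = 0.1. fail to reject H0.

H = 0.8798, df = 2, p = 0.644115, fail to reject H0.


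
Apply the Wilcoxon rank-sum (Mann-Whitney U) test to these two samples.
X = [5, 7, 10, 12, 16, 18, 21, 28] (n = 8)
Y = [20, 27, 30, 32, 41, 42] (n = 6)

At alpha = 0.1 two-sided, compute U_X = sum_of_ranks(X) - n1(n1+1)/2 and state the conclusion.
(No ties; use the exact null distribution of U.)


Step 1: Combine and sort all 14 observations; assign midranks.
sorted (value, group): (5,X), (7,X), (10,X), (12,X), (16,X), (18,X), (20,Y), (21,X), (27,Y), (28,X), (30,Y), (32,Y), (41,Y), (42,Y)
ranks: 5->1, 7->2, 10->3, 12->4, 16->5, 18->6, 20->7, 21->8, 27->9, 28->10, 30->11, 32->12, 41->13, 42->14
Step 2: Rank sum for X: R1 = 1 + 2 + 3 + 4 + 5 + 6 + 8 + 10 = 39.
Step 3: U_X = R1 - n1(n1+1)/2 = 39 - 8*9/2 = 39 - 36 = 3.
       U_Y = n1*n2 - U_X = 48 - 3 = 45.
Step 4: No ties, so the exact null distribution of U (based on enumerating the C(14,8) = 3003 equally likely rank assignments) gives the two-sided p-value.
Step 5: p-value = 0.004662; compare to alpha = 0.1. reject H0.

U_X = 3, p = 0.004662, reject H0 at alpha = 0.1.


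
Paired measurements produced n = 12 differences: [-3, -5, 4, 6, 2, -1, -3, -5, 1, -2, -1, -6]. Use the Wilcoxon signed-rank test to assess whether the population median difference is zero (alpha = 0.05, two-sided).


Step 1: Drop any zero differences (none here) and take |d_i|.
|d| = [3, 5, 4, 6, 2, 1, 3, 5, 1, 2, 1, 6]
Step 2: Midrank |d_i| (ties get averaged ranks).
ranks: |3|->6.5, |5|->9.5, |4|->8, |6|->11.5, |2|->4.5, |1|->2, |3|->6.5, |5|->9.5, |1|->2, |2|->4.5, |1|->2, |6|->11.5
Step 3: Attach original signs; sum ranks with positive sign and with negative sign.
W+ = 8 + 11.5 + 4.5 + 2 = 26
W- = 6.5 + 9.5 + 2 + 6.5 + 9.5 + 4.5 + 2 + 11.5 = 52
(Check: W+ + W- = 78 should equal n(n+1)/2 = 78.)
Step 4: Test statistic W = min(W+, W-) = 26.
Step 5: Ties in |d|, so use the tie-corrected normal approximation.
        E[W] = n(n+1)/4 = 12*13/4 = 39.
        Tie groups: |d|=1 (t=3), |d|=2 (t=2), |d|=3 (t=2), |d|=5 (t=2), |d|=6 (t=2); sum(t^3 - t) = 48.
        Var[W] = n(n+1)(2n+1)/24 - sum(t^3-t)/48 = 3900/24 - 48/48 = 161.5.
        z = (W - E[W]) / sqrt(Var[W]) = (26 - 39) / 12.7083 = -1.0230.
        Two-sided p = 2*Phi(z) = 0.306328.
Step 6: alpha = 0.05. fail to reject H0.

W+ = 26, W- = 52, W = min = 26, p = 0.306328, fail to reject H0.


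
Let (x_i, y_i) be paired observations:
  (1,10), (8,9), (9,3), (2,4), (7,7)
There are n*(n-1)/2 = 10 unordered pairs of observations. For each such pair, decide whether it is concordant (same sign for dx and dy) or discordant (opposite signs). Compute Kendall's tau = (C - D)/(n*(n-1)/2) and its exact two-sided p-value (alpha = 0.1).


Step 1: Enumerate the 10 unordered pairs (i,j) with i<j and classify each by sign(x_j-x_i) * sign(y_j-y_i).
  (1,2):dx=+7,dy=-1->D; (1,3):dx=+8,dy=-7->D; (1,4):dx=+1,dy=-6->D; (1,5):dx=+6,dy=-3->D
  (2,3):dx=+1,dy=-6->D; (2,4):dx=-6,dy=-5->C; (2,5):dx=-1,dy=-2->C; (3,4):dx=-7,dy=+1->D
  (3,5):dx=-2,dy=+4->D; (4,5):dx=+5,dy=+3->C
Step 2: C = 3, D = 7, total pairs = 10.
Step 3: tau = (C - D)/(n(n-1)/2) = (3 - 7)/10 = -0.400000.
Step 4: Exact two-sided p-value (enumerate n! = 120 permutations of y under H0): p = 0.483333.
Step 5: alpha = 0.1. fail to reject H0.

tau_b = -0.4000 (C=3, D=7), p = 0.483333, fail to reject H0.


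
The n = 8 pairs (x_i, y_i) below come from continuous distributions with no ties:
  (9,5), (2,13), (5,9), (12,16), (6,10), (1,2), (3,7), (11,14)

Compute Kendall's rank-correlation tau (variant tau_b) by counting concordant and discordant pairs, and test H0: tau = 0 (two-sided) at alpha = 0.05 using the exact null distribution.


Step 1: Enumerate the 28 unordered pairs (i,j) with i<j and classify each by sign(x_j-x_i) * sign(y_j-y_i).
  (1,2):dx=-7,dy=+8->D; (1,3):dx=-4,dy=+4->D; (1,4):dx=+3,dy=+11->C; (1,5):dx=-3,dy=+5->D
  (1,6):dx=-8,dy=-3->C; (1,7):dx=-6,dy=+2->D; (1,8):dx=+2,dy=+9->C; (2,3):dx=+3,dy=-4->D
  (2,4):dx=+10,dy=+3->C; (2,5):dx=+4,dy=-3->D; (2,6):dx=-1,dy=-11->C; (2,7):dx=+1,dy=-6->D
  (2,8):dx=+9,dy=+1->C; (3,4):dx=+7,dy=+7->C; (3,5):dx=+1,dy=+1->C; (3,6):dx=-4,dy=-7->C
  (3,7):dx=-2,dy=-2->C; (3,8):dx=+6,dy=+5->C; (4,5):dx=-6,dy=-6->C; (4,6):dx=-11,dy=-14->C
  (4,7):dx=-9,dy=-9->C; (4,8):dx=-1,dy=-2->C; (5,6):dx=-5,dy=-8->C; (5,7):dx=-3,dy=-3->C
  (5,8):dx=+5,dy=+4->C; (6,7):dx=+2,dy=+5->C; (6,8):dx=+10,dy=+12->C; (7,8):dx=+8,dy=+7->C
Step 2: C = 21, D = 7, total pairs = 28.
Step 3: tau = (C - D)/(n(n-1)/2) = (21 - 7)/28 = 0.500000.
Step 4: Exact two-sided p-value (enumerate n! = 40320 permutations of y under H0): p = 0.108681.
Step 5: alpha = 0.05. fail to reject H0.

tau_b = 0.5000 (C=21, D=7), p = 0.108681, fail to reject H0.


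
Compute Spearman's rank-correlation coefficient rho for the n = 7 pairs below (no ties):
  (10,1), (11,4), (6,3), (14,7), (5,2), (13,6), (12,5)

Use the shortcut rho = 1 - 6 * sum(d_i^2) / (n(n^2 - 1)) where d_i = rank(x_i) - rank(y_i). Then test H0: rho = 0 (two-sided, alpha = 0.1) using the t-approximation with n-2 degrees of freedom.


Step 1: Rank x and y separately (midranks; no ties here).
rank(x): 10->3, 11->4, 6->2, 14->7, 5->1, 13->6, 12->5
rank(y): 1->1, 4->4, 3->3, 7->7, 2->2, 6->6, 5->5
Step 2: d_i = R_x(i) - R_y(i); compute d_i^2.
  (3-1)^2=4, (4-4)^2=0, (2-3)^2=1, (7-7)^2=0, (1-2)^2=1, (6-6)^2=0, (5-5)^2=0
sum(d^2) = 6.
Step 3: rho = 1 - 6*6 / (7*(7^2 - 1)) = 1 - 36/336 = 0.892857.
Step 4: Under H0, t = rho * sqrt((n-2)/(1-rho^2)) = 4.4333 ~ t(5).
Step 5: Two-sided p-value from the t-distribution with 5 df = 0.006807.
Step 6: alpha = 0.1. reject H0.

rho = 0.8929, p = 0.006807, reject H0 at alpha = 0.1.


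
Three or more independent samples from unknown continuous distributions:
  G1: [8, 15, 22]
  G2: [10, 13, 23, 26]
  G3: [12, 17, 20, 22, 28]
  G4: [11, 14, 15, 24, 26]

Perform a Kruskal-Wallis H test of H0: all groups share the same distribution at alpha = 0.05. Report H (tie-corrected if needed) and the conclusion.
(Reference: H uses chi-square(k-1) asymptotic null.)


Step 1: Combine all N = 17 observations and assign midranks.
sorted (value, group, rank): (8,G1,1), (10,G2,2), (11,G4,3), (12,G3,4), (13,G2,5), (14,G4,6), (15,G1,7.5), (15,G4,7.5), (17,G3,9), (20,G3,10), (22,G1,11.5), (22,G3,11.5), (23,G2,13), (24,G4,14), (26,G2,15.5), (26,G4,15.5), (28,G3,17)
Step 2: Sum ranks within each group.
R_1 = 20 (n_1 = 3)
R_2 = 35.5 (n_2 = 4)
R_3 = 51.5 (n_3 = 5)
R_4 = 46 (n_4 = 5)
Step 3: H = 12/(N(N+1)) * sum(R_i^2/n_i) - 3(N+1)
     = 12/(17*18) * (20^2/3 + 35.5^2/4 + 51.5^2/5 + 46^2/5) - 3*18
     = 0.039216 * 1402.05 - 54
     = 0.982190.
Step 4: Ties present; correction factor C = 1 - 18/(17^3 - 17) = 0.996324. Corrected H = 0.982190 / 0.996324 = 0.985814.
Step 5: Under H0, H ~ chi^2(3); p-value = 0.804685.
Step 6: alpha = 0.05. fail to reject H0.

H = 0.9858, df = 3, p = 0.804685, fail to reject H0.


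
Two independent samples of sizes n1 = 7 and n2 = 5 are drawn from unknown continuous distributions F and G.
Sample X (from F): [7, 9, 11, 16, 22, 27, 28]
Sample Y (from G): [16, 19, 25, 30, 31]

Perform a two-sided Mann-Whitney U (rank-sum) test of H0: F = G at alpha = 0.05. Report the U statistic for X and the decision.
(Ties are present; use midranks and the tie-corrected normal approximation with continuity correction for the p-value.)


Step 1: Combine and sort all 12 observations; assign midranks.
sorted (value, group): (7,X), (9,X), (11,X), (16,X), (16,Y), (19,Y), (22,X), (25,Y), (27,X), (28,X), (30,Y), (31,Y)
ranks: 7->1, 9->2, 11->3, 16->4.5, 16->4.5, 19->6, 22->7, 25->8, 27->9, 28->10, 30->11, 31->12
Step 2: Rank sum for X: R1 = 1 + 2 + 3 + 4.5 + 7 + 9 + 10 = 36.5.
Step 3: U_X = R1 - n1(n1+1)/2 = 36.5 - 7*8/2 = 36.5 - 28 = 8.5.
       U_Y = n1*n2 - U_X = 35 - 8.5 = 26.5.
Step 4: Ties are present, so use the tie-corrected normal approximation (with continuity correction) for the p-value.
Step 5: p-value = 0.166721; compare to alpha = 0.05. fail to reject H0.

U_X = 8.5, p = 0.166721, fail to reject H0 at alpha = 0.05.


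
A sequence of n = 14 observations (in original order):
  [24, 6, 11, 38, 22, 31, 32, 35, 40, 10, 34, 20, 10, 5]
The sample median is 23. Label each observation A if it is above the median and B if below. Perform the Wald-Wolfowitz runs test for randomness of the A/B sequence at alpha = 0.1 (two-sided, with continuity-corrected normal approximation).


Step 1: Compute median = 23; label A = above, B = below.
Labels in order: ABBABAAAABABBB  (n_A = 7, n_B = 7)
Step 2: Count runs R = 8.
Step 3: Under H0 (random ordering), E[R] = 2*n_A*n_B/(n_A+n_B) + 1 = 2*7*7/14 + 1 = 8.0000.
        Var[R] = 2*n_A*n_B*(2*n_A*n_B - n_A - n_B) / ((n_A+n_B)^2 * (n_A+n_B-1)) = 8232/2548 = 3.2308.
        SD[R] = 1.7974.
Step 4: R = E[R], so z = 0 with no continuity correction.
Step 5: Two-sided p-value via normal approximation = 2*(1 - Phi(|z|)) = 1.000000.
Step 6: alpha = 0.1. fail to reject H0.

R = 8, z = 0.0000, p = 1.000000, fail to reject H0.


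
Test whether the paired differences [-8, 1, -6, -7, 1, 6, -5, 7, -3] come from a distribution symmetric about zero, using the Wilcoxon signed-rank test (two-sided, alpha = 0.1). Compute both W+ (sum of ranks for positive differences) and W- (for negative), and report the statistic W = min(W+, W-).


Step 1: Drop any zero differences (none here) and take |d_i|.
|d| = [8, 1, 6, 7, 1, 6, 5, 7, 3]
Step 2: Midrank |d_i| (ties get averaged ranks).
ranks: |8|->9, |1|->1.5, |6|->5.5, |7|->7.5, |1|->1.5, |6|->5.5, |5|->4, |7|->7.5, |3|->3
Step 3: Attach original signs; sum ranks with positive sign and with negative sign.
W+ = 1.5 + 1.5 + 5.5 + 7.5 = 16
W- = 9 + 5.5 + 7.5 + 4 + 3 = 29
(Check: W+ + W- = 45 should equal n(n+1)/2 = 45.)
Step 4: Test statistic W = min(W+, W-) = 16.
Step 5: Ties in |d|, so use the tie-corrected normal approximation.
        E[W] = n(n+1)/4 = 9*10/4 = 22.5.
        Tie groups: |d|=1 (t=2), |d|=6 (t=2), |d|=7 (t=2); sum(t^3 - t) = 18.
        Var[W] = n(n+1)(2n+1)/24 - sum(t^3-t)/48 = 1710/24 - 18/48 = 70.875.
        z = (W - E[W]) / sqrt(Var[W]) = (16 - 22.5) / 8.4187 = -0.7721.
        Two-sided p = 2*Phi(z) = 0.440062.
Step 6: alpha = 0.1. fail to reject H0.

W+ = 16, W- = 29, W = min = 16, p = 0.440062, fail to reject H0.


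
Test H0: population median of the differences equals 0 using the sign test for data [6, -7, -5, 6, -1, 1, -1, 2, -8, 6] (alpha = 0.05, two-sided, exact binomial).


Step 1: Discard zero differences. Original n = 10; n_eff = number of nonzero differences = 10.
Nonzero differences (with sign): +6, -7, -5, +6, -1, +1, -1, +2, -8, +6
Step 2: Count signs: positive = 5, negative = 5.
Step 3: Under H0: P(positive) = 0.5, so the number of positives S ~ Bin(10, 0.5).
Step 4: Two-sided exact p-value = sum of Bin(10,0.5) probabilities at or below the observed probability = 1.000000.
Step 5: alpha = 0.05. fail to reject H0.

n_eff = 10, pos = 5, neg = 5, p = 1.000000, fail to reject H0.


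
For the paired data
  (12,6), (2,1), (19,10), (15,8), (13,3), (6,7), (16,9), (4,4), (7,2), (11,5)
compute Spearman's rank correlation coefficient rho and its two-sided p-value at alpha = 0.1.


Step 1: Rank x and y separately (midranks; no ties here).
rank(x): 12->6, 2->1, 19->10, 15->8, 13->7, 6->3, 16->9, 4->2, 7->4, 11->5
rank(y): 6->6, 1->1, 10->10, 8->8, 3->3, 7->7, 9->9, 4->4, 2->2, 5->5
Step 2: d_i = R_x(i) - R_y(i); compute d_i^2.
  (6-6)^2=0, (1-1)^2=0, (10-10)^2=0, (8-8)^2=0, (7-3)^2=16, (3-7)^2=16, (9-9)^2=0, (2-4)^2=4, (4-2)^2=4, (5-5)^2=0
sum(d^2) = 40.
Step 3: rho = 1 - 6*40 / (10*(10^2 - 1)) = 1 - 240/990 = 0.757576.
Step 4: Under H0, t = rho * sqrt((n-2)/(1-rho^2)) = 3.2827 ~ t(8).
Step 5: Two-sided p-value from the t-distribution with 8 df = 0.011143.
Step 6: alpha = 0.1. reject H0.

rho = 0.7576, p = 0.011143, reject H0 at alpha = 0.1.


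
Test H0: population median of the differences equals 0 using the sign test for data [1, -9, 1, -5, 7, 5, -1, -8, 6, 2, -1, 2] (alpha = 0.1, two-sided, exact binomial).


Step 1: Discard zero differences. Original n = 12; n_eff = number of nonzero differences = 12.
Nonzero differences (with sign): +1, -9, +1, -5, +7, +5, -1, -8, +6, +2, -1, +2
Step 2: Count signs: positive = 7, negative = 5.
Step 3: Under H0: P(positive) = 0.5, so the number of positives S ~ Bin(12, 0.5).
Step 4: Two-sided exact p-value = sum of Bin(12,0.5) probabilities at or below the observed probability = 0.774414.
Step 5: alpha = 0.1. fail to reject H0.

n_eff = 12, pos = 7, neg = 5, p = 0.774414, fail to reject H0.


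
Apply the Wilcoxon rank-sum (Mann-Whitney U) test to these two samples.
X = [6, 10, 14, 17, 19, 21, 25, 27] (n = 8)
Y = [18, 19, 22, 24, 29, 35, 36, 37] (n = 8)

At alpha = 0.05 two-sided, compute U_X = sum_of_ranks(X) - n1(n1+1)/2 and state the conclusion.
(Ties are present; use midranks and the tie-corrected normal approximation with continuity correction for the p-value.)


Step 1: Combine and sort all 16 observations; assign midranks.
sorted (value, group): (6,X), (10,X), (14,X), (17,X), (18,Y), (19,X), (19,Y), (21,X), (22,Y), (24,Y), (25,X), (27,X), (29,Y), (35,Y), (36,Y), (37,Y)
ranks: 6->1, 10->2, 14->3, 17->4, 18->5, 19->6.5, 19->6.5, 21->8, 22->9, 24->10, 25->11, 27->12, 29->13, 35->14, 36->15, 37->16
Step 2: Rank sum for X: R1 = 1 + 2 + 3 + 4 + 6.5 + 8 + 11 + 12 = 47.5.
Step 3: U_X = R1 - n1(n1+1)/2 = 47.5 - 8*9/2 = 47.5 - 36 = 11.5.
       U_Y = n1*n2 - U_X = 64 - 11.5 = 52.5.
Step 4: Ties are present, so use the tie-corrected normal approximation (with continuity correction) for the p-value.
Step 5: p-value = 0.035556; compare to alpha = 0.05. reject H0.

U_X = 11.5, p = 0.035556, reject H0 at alpha = 0.05.
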